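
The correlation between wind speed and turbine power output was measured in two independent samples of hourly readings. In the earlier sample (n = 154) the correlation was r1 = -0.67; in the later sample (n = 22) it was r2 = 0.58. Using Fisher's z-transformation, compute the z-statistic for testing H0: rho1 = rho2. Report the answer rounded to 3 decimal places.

z1 = atanh(-0.67) = -0.810743,  z2 = atanh(0.58) = 0.662463
SE = √(1/(n1−3) + 1/(n2−3)) = √(1/151 + 1/19) = √(0.0066225 + 0.0526316) = √0.0592541 = 0.243422
z = (z1 − z2)/SE = (-0.810743 − 0.662463) / 0.243422 = -1.473206 / 0.243422 = -6.052

-6.052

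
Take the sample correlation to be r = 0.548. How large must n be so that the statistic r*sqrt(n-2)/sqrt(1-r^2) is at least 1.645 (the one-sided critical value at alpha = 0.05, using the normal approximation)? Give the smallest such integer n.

9

Need r·√(n−2)/√(1−r²) ≥ 1.645
√(n−2) ≥ 1.645·√(1−0.300304) / 0.548 = 1.645·0.836478 / 0.548 = 2.5110
n−2 ≥ 6.3051  ⇒  n ≥ 8.3051
Smallest integer n = 9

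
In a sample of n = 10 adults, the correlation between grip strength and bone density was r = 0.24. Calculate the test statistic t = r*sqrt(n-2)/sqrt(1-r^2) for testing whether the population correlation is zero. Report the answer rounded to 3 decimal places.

1 − r² = 1 − 0.0576 = 0.9424;  √(1−r²) = 0.970773
√(n−2) = √8 = 2.828427
t = r·√(n−2)/√(1−r²) = 0.24 · 2.828427 / 0.970773 = 0.699

0.699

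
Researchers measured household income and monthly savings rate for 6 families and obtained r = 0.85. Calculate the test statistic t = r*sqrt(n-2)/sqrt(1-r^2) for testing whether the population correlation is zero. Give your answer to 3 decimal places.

t = r·√(n−2) / √(1−r²) with r = 0.85, n = 6
  = 0.85·√4 / √(1 − 0.7225)
  = 0.85·2.000000 / 0.526783
  = 1.700000 / 0.526783 = 3.227

3.227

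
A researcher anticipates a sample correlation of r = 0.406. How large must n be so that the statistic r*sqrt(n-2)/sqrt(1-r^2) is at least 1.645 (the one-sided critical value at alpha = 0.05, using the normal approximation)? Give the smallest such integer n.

r√(n−2)/√(1−r²) ≥ 1.645  ⇔  n−2 ≥ (1.645)²·(1−r²)/r²
(1−r²)/r² = (1−0.164836)/0.164836 = 5.0666
n ≥ 2 + 2.706025·5.0666 = 2 + 13.7103 = 15.7103
⌈15.7103⌉ = 16

16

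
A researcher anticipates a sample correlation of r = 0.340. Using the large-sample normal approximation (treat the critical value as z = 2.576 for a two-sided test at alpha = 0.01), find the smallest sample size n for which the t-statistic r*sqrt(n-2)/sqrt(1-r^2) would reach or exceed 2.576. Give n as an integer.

53

Need r·√(n−2)/√(1−r²) ≥ 2.576
√(n−2) ≥ 2.576·√(1−0.115600) / 0.340 = 2.576·0.940425 / 0.340 = 7.1251
n−2 ≥ 50.7671  ⇒  n ≥ 52.7671
Smallest integer n = 53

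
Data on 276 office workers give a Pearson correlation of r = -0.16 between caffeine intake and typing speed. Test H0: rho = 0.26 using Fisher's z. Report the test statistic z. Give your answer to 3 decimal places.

-7.063

Fisher z: atanh(-0.16) = -0.161387, atanh(0.26) = 0.266108
z = (z_r − z_0)·√(n−3) = (-0.161387 − 0.266108)·√273 = -0.427495 · 16.522712 = -7.063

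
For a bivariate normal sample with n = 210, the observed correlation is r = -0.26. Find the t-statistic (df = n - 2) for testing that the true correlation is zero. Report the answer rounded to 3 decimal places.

-3.883

1 − r² = 1 − 0.0676 = 0.9324;  √(1−r²) = 0.965609
√(n−2) = √208 = 14.422205
t = r·√(n−2)/√(1−r²) = -0.26 · 14.422205 / 0.965609 = -3.883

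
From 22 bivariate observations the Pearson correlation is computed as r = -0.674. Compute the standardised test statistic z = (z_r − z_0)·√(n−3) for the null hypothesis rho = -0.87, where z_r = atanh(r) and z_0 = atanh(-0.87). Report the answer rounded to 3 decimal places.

z_r = atanh(-0.674) = -0.818037,  z_0 = atanh(-0.87) = -1.333080
SE = 1/√(n−3) = 1/√19 = 0.229416
z = (z_r − z_0)/SE = (-0.818037 − (-1.333080)) / 0.229416 = 0.515043 / 0.229416 = 2.245

2.245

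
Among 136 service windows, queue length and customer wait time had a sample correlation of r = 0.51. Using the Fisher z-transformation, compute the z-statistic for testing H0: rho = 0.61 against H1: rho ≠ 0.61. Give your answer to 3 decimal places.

-1.686

Fisher z: atanh(0.51) = 0.562730, atanh(0.61) = 0.708921
z = (z_r − z_0)·√(n−3) = (0.562730 − 0.708921)·√133 = -0.146191 · 11.532563 = -1.686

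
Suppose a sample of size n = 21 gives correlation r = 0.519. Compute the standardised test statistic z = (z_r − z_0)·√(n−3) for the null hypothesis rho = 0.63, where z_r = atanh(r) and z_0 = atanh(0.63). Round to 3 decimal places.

z_r = atanh(0.519) = 0.574970,  z_0 = atanh(0.63) = 0.741416
SE = 1/√(n−3) = 1/√18 = 0.235702
z = (z_r − z_0)/SE = (0.574970 − 0.741416) / 0.235702 = -0.166446 / 0.235702 = -0.706

-0.706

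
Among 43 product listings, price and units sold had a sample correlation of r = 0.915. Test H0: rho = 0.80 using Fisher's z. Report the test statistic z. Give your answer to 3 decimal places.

z_r = atanh(0.915) = 1.557411,  z_0 = atanh(0.80) = 1.098612
SE = 1/√(n−3) = 1/√40 = 0.158114
z = (z_r − z_0)/SE = (1.557411 − 1.098612) / 0.158114 = 0.458799 / 0.158114 = 2.902

2.902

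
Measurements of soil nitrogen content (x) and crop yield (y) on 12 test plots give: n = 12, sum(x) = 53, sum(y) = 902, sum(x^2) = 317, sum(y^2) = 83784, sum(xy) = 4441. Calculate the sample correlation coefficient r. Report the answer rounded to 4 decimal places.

0.3971

S_xy = nΣxy − ΣxΣy = 12·4441 − 53·902 = 53292 − 47806 = 5486
S_xx = nΣx² − (Σx)² = 12·317 − 53² = 3804 − 2809 = 995
S_yy = nΣy² − (Σy)² = 12·83784 − 902² = 1005408 − 813604 = 191804
r = S_xy / √(S_xx·S_yy) = 5486 / √(995·191804) = 5486 / √190844980 = 5486 / 13814.6654 = 0.3971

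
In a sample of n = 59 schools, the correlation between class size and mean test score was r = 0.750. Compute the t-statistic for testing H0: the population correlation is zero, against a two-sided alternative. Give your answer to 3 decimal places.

1 − r² = 1 − 0.562500 = 0.437500;  √(1−r²) = 0.661438
√(n−2) = √57 = 7.549834
t = r·√(n−2)/√(1−r²) = 0.750 · 7.549834 / 0.661438 = 8.561

8.561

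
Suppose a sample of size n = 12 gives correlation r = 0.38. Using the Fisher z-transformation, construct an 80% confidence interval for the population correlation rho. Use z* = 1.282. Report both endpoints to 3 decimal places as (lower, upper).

z_r = atanh(0.38) = 0.400060;  SE = 1/√(n−3) = 1/√9 = 0.333333
z-limits: 0.400060 ± 1.282·0.333333 = 0.400060 ± 0.427333 = [-0.027273, 0.827393]
ρ-limits: (tanh -0.027273, tanh 0.827393) = (-0.027, 0.679)

(-0.027, 0.679)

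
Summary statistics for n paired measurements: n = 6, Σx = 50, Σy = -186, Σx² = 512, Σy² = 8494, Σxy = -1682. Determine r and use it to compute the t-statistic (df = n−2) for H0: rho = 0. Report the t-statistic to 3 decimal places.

Numerator: nΣxy − (Σx)(Σy) = 6·(-1682) − (50)(-186) = -792
Denominator: √[(nΣx²−(Σx)²)(nΣy²−(Σy)²)]
  nΣx²−(Σx)² = 6·512 − 2500 = 572;  nΣy²−(Σy)² = 6·8494 − 34596 = 16368
  √(572·16368) = √9362496 = 3059.8196
r = -792 / 3059.8196 = -0.2588
t = r·√(n−2)/√(1−r²) = -0.2588·√4 / √(1−0.066977) = -0.517600 / 0.965931 = -0.536

-0.536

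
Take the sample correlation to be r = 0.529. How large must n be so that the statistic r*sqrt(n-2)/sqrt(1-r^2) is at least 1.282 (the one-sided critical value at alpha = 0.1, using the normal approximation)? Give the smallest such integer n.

7

Need r·√(n−2)/√(1−r²) ≥ 1.282
√(n−2) ≥ 1.282·√(1−0.279841) / 0.529 = 1.282·0.848622 / 0.529 = 2.0566
n−2 ≥ 4.2296  ⇒  n ≥ 6.2296
Smallest integer n = 7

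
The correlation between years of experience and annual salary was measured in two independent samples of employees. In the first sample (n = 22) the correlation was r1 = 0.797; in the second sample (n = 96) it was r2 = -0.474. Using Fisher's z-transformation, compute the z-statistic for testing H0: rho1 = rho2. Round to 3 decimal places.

z1 = atanh(0.797) = 1.090334,  z2 = atanh(-0.474) = -0.515217
SE = √(1/(n1−3) + 1/(n2−3)) = √(1/19 + 1/93) = √(0.0526316 + 0.0107527) = √0.0633843 = 0.251762
z = (z1 − z2)/SE = (1.090334 − (-0.515217)) / 0.251762 = 1.605551 / 0.251762 = 6.377

6.377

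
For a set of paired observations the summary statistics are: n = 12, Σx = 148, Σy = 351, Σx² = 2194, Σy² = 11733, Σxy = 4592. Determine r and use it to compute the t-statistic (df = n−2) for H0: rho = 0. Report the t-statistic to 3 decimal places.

1.211

Numerator: nΣxy − (Σx)(Σy) = 12·4592 − (148)(351) = 3156
Denominator: √[(nΣx²−(Σx)²)(nΣy²−(Σy)²)]
  nΣx²−(Σx)² = 12·2194 − 21904 = 4424;  nΣy²−(Σy)² = 12·11733 − 123201 = 17595
  √(4424·17595) = √77840280 = 8822.7139
r = 3156 / 8822.7139 = 0.3577
t = r·√(n−2)/√(1−r²) = 0.3577·√10 / √(1−0.127949) = 1.131147 / 0.933837 = 1.211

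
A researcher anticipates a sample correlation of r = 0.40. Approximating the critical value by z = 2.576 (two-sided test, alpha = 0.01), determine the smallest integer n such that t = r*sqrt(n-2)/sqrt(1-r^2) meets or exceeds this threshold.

37

r√(n−2)/√(1−r²) ≥ 2.576  ⇔  n−2 ≥ (2.576)²·(1−r²)/r²
(1−r²)/r² = (1−0.1600)/0.1600 = 5.2500
n ≥ 2 + 6.635776·5.2500 = 2 + 34.8378 = 36.8378
⌈36.8378⌉ = 37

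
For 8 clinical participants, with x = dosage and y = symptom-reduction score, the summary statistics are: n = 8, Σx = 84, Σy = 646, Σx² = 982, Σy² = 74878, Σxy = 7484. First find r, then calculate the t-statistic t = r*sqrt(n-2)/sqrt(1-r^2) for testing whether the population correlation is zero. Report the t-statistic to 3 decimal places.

1.287

S_xy = nΣxy − ΣxΣy = 8·7484 − 84·646 = 59872 − 54264 = 5608
S_xx = nΣx² − (Σx)² = 8·982 − 84² = 7856 − 7056 = 800
S_yy = nΣy² − (Σy)² = 8·74878 − 646² = 599024 − 417316 = 181708
r = S_xy / √(S_xx·S_yy) = 5608 / √(800·181708) = 5608 / √145366400 = 5608 / 12056.7989 = 0.4651
t = r·√(n−2)/√(1−r²) = 0.4651·√6 / √(1−0.216318) = 1.139258 / 0.885258 = 1.287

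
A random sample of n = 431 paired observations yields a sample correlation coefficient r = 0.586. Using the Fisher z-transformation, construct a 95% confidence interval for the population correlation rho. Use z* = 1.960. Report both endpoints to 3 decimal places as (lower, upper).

Fisher z: z_r = atanh(r) = ½·ln((1+0.586)/(1−0.586)) = 0.671552
SE(z) = 1/√(n−3) = 1/√428 = 0.048337
95% ⇒ z* = 1.960; margin = 1.960·0.048337 = 0.094741
CI on z-scale: (0.576811, 0.766293)
Back-transform: tanh(0.576811) = 0.520344, tanh(0.766293) = 0.644769

(0.520, 0.645)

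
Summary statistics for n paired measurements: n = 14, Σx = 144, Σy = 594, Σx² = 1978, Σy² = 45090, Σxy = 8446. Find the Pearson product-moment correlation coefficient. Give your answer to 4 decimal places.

Numerator: nΣxy − (Σx)(Σy) = 14·8446 − (144)(594) = 32708
Denominator: √[(nΣx²−(Σx)²)(nΣy²−(Σy)²)]
  nΣx²−(Σx)² = 14·1978 − 20736 = 6956;  nΣy²−(Σy)² = 14·45090 − 352836 = 278424
  √(6956·278424) = √1936717344 = 44008.1509
r = 32708 / 44008.1509 = 0.7432

0.7432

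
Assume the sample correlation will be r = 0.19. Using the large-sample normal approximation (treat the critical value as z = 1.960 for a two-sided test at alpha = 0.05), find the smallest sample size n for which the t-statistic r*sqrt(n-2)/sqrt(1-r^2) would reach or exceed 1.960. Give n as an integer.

Need r·√(n−2)/√(1−r²) ≥ 1.960
√(n−2) ≥ 1.960·√(1−0.0361) / 0.19 = 1.960·0.981784 / 0.19 = 10.1279
n−2 ≥ 102.5744  ⇒  n ≥ 104.5744
Smallest integer n = 105

105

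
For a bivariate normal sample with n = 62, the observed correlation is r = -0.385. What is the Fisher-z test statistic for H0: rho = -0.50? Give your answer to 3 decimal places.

1.101

Fisher z: atanh(-0.385) = -0.405917, atanh(-0.50) = -0.549306
z = (z_r − z_0)·√(n−3) = (-0.405917 − (-0.549306))·√59 = 0.143389 · 7.681146 = 1.101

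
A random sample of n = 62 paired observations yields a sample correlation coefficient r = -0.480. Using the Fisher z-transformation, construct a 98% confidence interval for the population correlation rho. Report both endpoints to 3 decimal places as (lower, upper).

(-0.678, -0.217)

z_r = atanh(-0.480) = -0.522984;  SE = 1/√(n−3) = 1/√59 = 0.130189
z-limits: -0.522984 ± 2.326·0.130189 = -0.522984 ± 0.302820 = [-0.825804, -0.220164]
ρ-limits: (tanh -0.825804, tanh -0.220164) = (-0.678, -0.217)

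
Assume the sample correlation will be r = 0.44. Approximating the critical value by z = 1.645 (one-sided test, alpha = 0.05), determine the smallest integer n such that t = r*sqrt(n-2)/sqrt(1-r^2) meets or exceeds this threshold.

14

r√(n−2)/√(1−r²) ≥ 1.645  ⇔  n−2 ≥ (1.645)²·(1−r²)/r²
(1−r²)/r² = (1−0.1936)/0.1936 = 4.1653
n ≥ 2 + 2.706025·4.1653 = 2 + 11.2714 = 13.2714
⌈13.2714⌉ = 14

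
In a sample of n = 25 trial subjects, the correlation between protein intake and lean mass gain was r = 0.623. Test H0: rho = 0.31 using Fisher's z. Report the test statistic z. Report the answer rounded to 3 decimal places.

Fisher z: atanh(0.623) = 0.729893, atanh(0.31) = 0.320545
z = (z_r − z_0)·√(n−3) = (0.729893 − 0.320545)·√22 = 0.409348 · 4.690416 = 1.920

1.920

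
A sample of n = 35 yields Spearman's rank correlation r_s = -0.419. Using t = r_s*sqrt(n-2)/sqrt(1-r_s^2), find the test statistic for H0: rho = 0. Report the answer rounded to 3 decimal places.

1 − r_s² = 1 − 0.175561 = 0.824439;  √(1−r_s²) = 0.907986
√(n−2) = √33 = 5.744563
t = r_s·√(n−2)/√(1−r_s²) = -0.419 · 5.744563 / 0.907986 = -2.651

-2.651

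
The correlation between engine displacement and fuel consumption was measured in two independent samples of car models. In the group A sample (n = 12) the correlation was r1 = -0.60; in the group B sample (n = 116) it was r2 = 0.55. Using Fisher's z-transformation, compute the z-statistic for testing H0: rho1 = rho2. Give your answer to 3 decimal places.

Fisher z-transforms: z1 = atanh(-0.60) = -0.693147, z2 = atanh(0.55) = 0.618381; difference d = -1.311528
Var(d) = 1/9 + 1/113 = 0.1111111 + 0.0088496 = 0.1199607
z = d/√Var(d) = -1.311528 / √0.1199607 = -1.311528 / 0.346353 = -3.787

-3.787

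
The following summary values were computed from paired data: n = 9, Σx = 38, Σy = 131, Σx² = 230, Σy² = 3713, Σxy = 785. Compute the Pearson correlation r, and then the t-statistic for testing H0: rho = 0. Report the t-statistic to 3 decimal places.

2.289

Numerator: nΣxy − (Σx)(Σy) = 9·785 − (38)(131) = 2087
Denominator: √[(nΣx²−(Σx)²)(nΣy²−(Σy)²)]
  nΣx²−(Σx)² = 9·230 − 1444 = 626;  nΣy²−(Σy)² = 9·3713 − 17161 = 16256
  √(626·16256) = √10176256 = 3190.0245
r = 2087 / 3190.0245 = 0.6542
t = r·√(n−2)/√(1−r²) = 0.6542·√7 / √(1−0.427978) = 1.730851 / 0.756321 = 2.289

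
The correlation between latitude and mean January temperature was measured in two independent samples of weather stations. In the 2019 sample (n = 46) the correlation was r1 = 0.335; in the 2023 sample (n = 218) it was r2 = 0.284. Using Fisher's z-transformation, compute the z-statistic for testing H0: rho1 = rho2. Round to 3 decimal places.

0.338

Fisher z-transforms: z1 = atanh(0.335) = 0.348450, z2 = atanh(0.284) = 0.292028; difference d = 0.056422
Var(d) = 1/43 + 1/215 = 0.0232558 + 0.0046512 = 0.0279070
z = d/√Var(d) = 0.056422 / √0.0279070 = 0.056422 / 0.167054 = 0.338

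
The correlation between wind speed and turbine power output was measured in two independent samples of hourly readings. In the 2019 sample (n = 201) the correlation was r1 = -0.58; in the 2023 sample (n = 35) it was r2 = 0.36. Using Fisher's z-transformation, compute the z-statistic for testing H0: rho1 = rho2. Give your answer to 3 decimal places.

z1 = atanh(-0.58) = -0.662463,  z2 = atanh(0.36) = 0.376886
SE = √(1/(n1−3) + 1/(n2−3)) = √(1/198 + 1/32) = √(0.0050505 + 0.0312500) = √0.0363005 = 0.190527
z = (z1 − z2)/SE = (-0.662463 − 0.376886) / 0.190527 = -1.039349 / 0.190527 = -5.455

-5.455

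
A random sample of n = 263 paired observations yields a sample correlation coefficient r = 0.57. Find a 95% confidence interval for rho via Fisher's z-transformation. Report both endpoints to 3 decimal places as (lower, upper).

(0.482, 0.646)

z_r = atanh(0.57) = 0.647523;  SE = 1/√(n−3) = 1/√260 = 0.062017
z-limits: 0.647523 ± 1.960·0.062017 = 0.647523 ± 0.121553 = [0.525970, 0.769076]
ρ-limits: (tanh 0.525970, tanh 0.769076) = (0.482, 0.646)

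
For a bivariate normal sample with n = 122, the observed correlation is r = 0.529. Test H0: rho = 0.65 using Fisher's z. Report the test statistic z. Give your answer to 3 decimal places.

z_r = atanh(0.529) = 0.588756,  z_0 = atanh(0.65) = 0.775299
SE = 1/√(n−3) = 1/√119 = 0.091670
z = (z_r − z_0)/SE = (0.588756 − 0.775299) / 0.091670 = -0.186543 / 0.091670 = -2.035

-2.035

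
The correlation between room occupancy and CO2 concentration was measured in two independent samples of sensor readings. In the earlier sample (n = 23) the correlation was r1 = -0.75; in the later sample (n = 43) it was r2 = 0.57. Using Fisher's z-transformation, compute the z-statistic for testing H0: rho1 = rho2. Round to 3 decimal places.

-5.917

Fisher z-transforms: z1 = atanh(-0.75) = -0.972955, z2 = atanh(0.57) = 0.647523; difference d = -1.620478
Var(d) = 1/20 + 1/40 = 0.0500000 + 0.0250000 = 0.0750000
z = d/√Var(d) = -1.620478 / √0.0750000 = -1.620478 / 0.273861 = -5.917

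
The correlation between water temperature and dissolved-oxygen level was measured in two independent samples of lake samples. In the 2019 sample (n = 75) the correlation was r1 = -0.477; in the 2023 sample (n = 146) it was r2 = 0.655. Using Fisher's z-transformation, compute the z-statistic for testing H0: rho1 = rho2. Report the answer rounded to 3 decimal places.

Fisher z-transforms: z1 = atanh(-0.477) = -0.519093, z2 = atanh(0.655) = 0.784006; difference d = -1.303099
Var(d) = 1/72 + 1/143 = 0.0138889 + 0.0069930 = 0.0208819
z = d/√Var(d) = -1.303099 / √0.0208819 = -1.303099 / 0.144506 = -9.018

-9.018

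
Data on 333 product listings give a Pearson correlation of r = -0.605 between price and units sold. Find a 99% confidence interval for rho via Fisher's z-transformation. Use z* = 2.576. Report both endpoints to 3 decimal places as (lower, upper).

(-0.687, -0.507)

Fisher z: z_r = atanh(r) = ½·ln((1+(-0.605))/(1−(-0.605))) = -0.700997
SE(z) = 1/√(n−3) = 1/√330 = 0.055048
99% ⇒ z* = 2.576; margin = 2.576·0.055048 = 0.141804
CI on z-scale: (-0.842801, -0.559193)
Back-transform: tanh(-0.842801) = -0.687290, tanh(-0.559193) = -0.507378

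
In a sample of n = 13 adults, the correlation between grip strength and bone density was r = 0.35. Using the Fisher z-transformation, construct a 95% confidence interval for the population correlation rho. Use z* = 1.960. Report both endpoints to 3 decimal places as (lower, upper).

Fisher z: z_r = atanh(r) = ½·ln((1+0.35)/(1−0.35)) = 0.365444
SE(z) = 1/√(n−3) = 1/√10 = 0.316228
95% ⇒ z* = 1.960; margin = 1.960·0.316228 = 0.619807
CI on z-scale: (-0.254363, 0.985251)
Back-transform: tanh(-0.254363) = -0.249016, tanh(0.985251) = 0.755330

(-0.249, 0.755)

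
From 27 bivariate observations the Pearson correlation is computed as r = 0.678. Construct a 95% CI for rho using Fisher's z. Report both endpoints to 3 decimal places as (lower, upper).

(0.401, 0.841)

Fisher z: z_r = atanh(r) = ½·ln((1+0.678)/(1−0.678)) = 0.825403
SE(z) = 1/√(n−3) = 1/√24 = 0.204124
95% ⇒ z* = 1.960; margin = 1.960·0.204124 = 0.400083
CI on z-scale: (0.425320, 1.225486)
Back-transform: tanh(0.425320) = 0.401403, tanh(1.225486) = 0.841265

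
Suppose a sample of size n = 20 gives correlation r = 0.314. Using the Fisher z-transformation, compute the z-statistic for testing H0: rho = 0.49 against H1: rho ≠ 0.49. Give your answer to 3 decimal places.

Fisher z: atanh(0.314) = 0.324977, atanh(0.49) = 0.536060
z = (z_r − z_0)·√(n−3) = (0.324977 − 0.536060)·√17 = -0.211083 · 4.123106 = -0.870

-0.870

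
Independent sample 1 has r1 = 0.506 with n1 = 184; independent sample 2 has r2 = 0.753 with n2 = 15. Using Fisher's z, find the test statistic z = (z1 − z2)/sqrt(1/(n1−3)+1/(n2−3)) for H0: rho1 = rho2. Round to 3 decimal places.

z1 = atanh(0.506) = 0.557338,  z2 = atanh(0.753) = 0.979848
SE = √(1/(n1−3) + 1/(n2−3)) = √(1/181 + 1/12) = √(0.0055249 + 0.0833333) = √0.0888582 = 0.298091
z = (z1 − z2)/SE = (0.557338 − 0.979848) / 0.298091 = -0.422510 / 0.298091 = -1.417

-1.417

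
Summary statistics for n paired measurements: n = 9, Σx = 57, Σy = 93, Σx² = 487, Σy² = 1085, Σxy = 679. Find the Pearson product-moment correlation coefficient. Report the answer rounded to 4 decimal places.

0.7200

Numerator: nΣxy − (Σx)(Σy) = 9·679 − (57)(93) = 810
Denominator: √[(nΣx²−(Σx)²)(nΣy²−(Σy)²)]
  nΣx²−(Σx)² = 9·487 − 3249 = 1134;  nΣy²−(Σy)² = 9·1085 − 8649 = 1116
  √(1134·1116) = √1265544 = 1124.9640
r = 810 / 1124.9640 = 0.7200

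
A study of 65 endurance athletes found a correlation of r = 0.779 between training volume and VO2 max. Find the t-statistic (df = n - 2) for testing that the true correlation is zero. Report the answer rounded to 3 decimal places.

9.861

t = r·√(n−2) / √(1−r²) with r = 0.779, n = 65
  = 0.779·√63 / √(1 − 0.606841)
  = 0.779·7.937254 / 0.627024
  = 6.183121 / 0.627024 = 9.861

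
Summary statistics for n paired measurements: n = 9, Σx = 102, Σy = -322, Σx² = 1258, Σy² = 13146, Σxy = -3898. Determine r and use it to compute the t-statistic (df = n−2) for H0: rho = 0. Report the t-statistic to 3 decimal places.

-2.040

S_xy = nΣxy − ΣxΣy = 9·(-3898) − 102·(-322) = -35082 − (-32844) = -2238
S_xx = nΣx² − (Σx)² = 9·1258 − 102² = 11322 − 10404 = 918
S_yy = nΣy² − (Σy)² = 9·13146 − (-322)² = 118314 − 103684 = 14630
r = S_xy / √(S_xx·S_yy) = -2238 / √(918·14630) = -2238 / √13430340 = -2238 / 3664.7428 = -0.6107
t = r·√(n−2)/√(1−r²) = -0.6107·√7 / √(1−0.372954) = -1.615760 / 0.791862 = -2.040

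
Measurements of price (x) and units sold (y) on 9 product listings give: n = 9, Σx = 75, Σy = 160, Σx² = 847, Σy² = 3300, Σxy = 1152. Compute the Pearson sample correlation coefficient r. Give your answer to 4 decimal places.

-0.5702

S_xy = nΣxy − ΣxΣy = 9·1152 − 75·160 = 10368 − 12000 = -1632
S_xx = nΣx² − (Σx)² = 9·847 − 75² = 7623 − 5625 = 1998
S_yy = nΣy² − (Σy)² = 9·3300 − 160² = 29700 − 25600 = 4100
r = S_xy / √(S_xx·S_yy) = -1632 / √(1998·4100) = -1632 / √8191800 = -1632 / 2862.1321 = -0.5702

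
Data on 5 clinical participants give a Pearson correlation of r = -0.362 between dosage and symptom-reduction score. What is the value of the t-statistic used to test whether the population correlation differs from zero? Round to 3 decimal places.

1 − r² = 1 − 0.131044 = 0.868956;  √(1−r²) = 0.932178
√(n−2) = √3 = 1.732051
t = r·√(n−2)/√(1−r²) = -0.362 · 1.732051 / 0.932178 = -0.673

-0.673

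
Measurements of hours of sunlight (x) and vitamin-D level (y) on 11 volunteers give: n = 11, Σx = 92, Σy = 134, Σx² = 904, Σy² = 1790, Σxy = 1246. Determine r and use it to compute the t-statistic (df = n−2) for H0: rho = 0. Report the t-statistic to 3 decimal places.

Numerator: nΣxy − (Σx)(Σy) = 11·1246 − (92)(134) = 1378
Denominator: √[(nΣx²−(Σx)²)(nΣy²−(Σy)²)]
  nΣx²−(Σx)² = 11·904 − 8464 = 1480;  nΣy²−(Σy)² = 11·1790 − 17956 = 1734
  √(1480·1734) = √2566320 = 1601.9738
r = 1378 / 1601.9738 = 0.8602
t = r·√(n−2)/√(1−r²) = 0.8602·√9 / √(1−0.739944) = 2.580600 / 0.509957 = 5.060

5.060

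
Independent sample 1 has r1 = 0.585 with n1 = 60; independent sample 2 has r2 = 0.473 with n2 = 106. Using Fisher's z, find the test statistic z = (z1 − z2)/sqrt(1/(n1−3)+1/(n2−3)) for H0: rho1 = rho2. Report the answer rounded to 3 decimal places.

z1 = atanh(0.585) = 0.670031,  z2 = atanh(0.473) = 0.513928
SE = √(1/(n1−3) + 1/(n2−3)) = √(1/57 + 1/103) = √(0.0175439 + 0.0097087) = √0.0272526 = 0.165084
z = (z1 − z2)/SE = (0.670031 − 0.513928) / 0.165084 = 0.156103 / 0.165084 = 0.946

0.946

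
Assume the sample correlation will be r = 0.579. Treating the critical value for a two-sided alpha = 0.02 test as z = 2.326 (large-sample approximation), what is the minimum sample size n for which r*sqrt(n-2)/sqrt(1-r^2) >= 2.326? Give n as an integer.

13

Need r·√(n−2)/√(1−r²) ≥ 2.326
√(n−2) ≥ 2.326·√(1−0.335241) / 0.579 = 2.326·0.815328 / 0.579 = 3.2754
n−2 ≥ 10.7282  ⇒  n ≥ 12.7282
Smallest integer n = 13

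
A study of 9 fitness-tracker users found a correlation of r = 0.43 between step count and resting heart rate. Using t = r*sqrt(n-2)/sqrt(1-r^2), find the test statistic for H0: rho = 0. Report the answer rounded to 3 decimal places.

t = r·√(n−2) / √(1−r²) with r = 0.43, n = 9
  = 0.43·√7 / √(1 − 0.1849)
  = 0.43·2.645751 / 0.902829
  = 1.137673 / 0.902829 = 1.260

1.260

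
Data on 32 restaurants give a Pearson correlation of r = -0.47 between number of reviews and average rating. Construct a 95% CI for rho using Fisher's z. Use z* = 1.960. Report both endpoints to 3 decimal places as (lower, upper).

(-0.703, -0.145)

z_r = atanh(-0.47) = -0.510070;  SE = 1/√(n−3) = 1/√29 = 0.185695
z-limits: -0.510070 ± 1.960·0.185695 = -0.510070 ± 0.363962 = [-0.874032, -0.146108]
ρ-limits: (tanh -0.874032, tanh -0.146108) = (-0.703, -0.145)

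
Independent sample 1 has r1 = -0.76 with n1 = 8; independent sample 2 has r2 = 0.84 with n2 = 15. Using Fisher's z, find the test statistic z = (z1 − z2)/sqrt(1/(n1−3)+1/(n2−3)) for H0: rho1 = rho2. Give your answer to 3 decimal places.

-4.166

Fisher z-transforms: z1 = atanh(-0.76) = -0.996215, z2 = atanh(0.84) = 1.221174; difference d = -2.217389
Var(d) = 1/5 + 1/12 = 0.2000000 + 0.0833333 = 0.2833333
z = d/√Var(d) = -2.217389 / √0.2833333 = -2.217389 / 0.532291 = -4.166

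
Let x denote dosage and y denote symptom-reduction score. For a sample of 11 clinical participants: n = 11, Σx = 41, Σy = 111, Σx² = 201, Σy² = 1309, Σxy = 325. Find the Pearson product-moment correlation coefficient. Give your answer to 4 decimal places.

Numerator: nΣxy − (Σx)(Σy) = 11·325 − (41)(111) = -976
Denominator: √[(nΣx²−(Σx)²)(nΣy²−(Σy)²)]
  nΣx²−(Σx)² = 11·201 − 1681 = 530;  nΣy²−(Σy)² = 11·1309 − 12321 = 2078
  √(530·2078) = √1101340 = 1049.4475
r = -976 / 1049.4475 = -0.9300

-0.9300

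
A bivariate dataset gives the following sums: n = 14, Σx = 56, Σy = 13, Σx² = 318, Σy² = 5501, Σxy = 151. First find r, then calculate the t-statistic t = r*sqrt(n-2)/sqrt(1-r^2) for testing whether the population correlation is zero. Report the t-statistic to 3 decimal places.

0.482

S_xy = nΣxy − ΣxΣy = 14·151 − 56·13 = 2114 − 728 = 1386
S_xx = nΣx² − (Σx)² = 14·318 − 56² = 4452 − 3136 = 1316
S_yy = nΣy² − (Σy)² = 14·5501 − 13² = 77014 − 169 = 76845
r = S_xy / √(S_xx·S_yy) = 1386 / √(1316·76845) = 1386 / √101128020 = 1386 / 10056.2428 = 0.1378
t = r·√(n−2)/√(1−r²) = 0.1378·√12 / √(1−0.018989) = 0.477353 / 0.990460 = 0.482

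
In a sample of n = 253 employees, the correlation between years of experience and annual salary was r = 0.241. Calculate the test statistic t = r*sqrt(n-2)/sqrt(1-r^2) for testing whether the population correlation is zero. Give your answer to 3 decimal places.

t = r·√(n−2) / √(1−r²) with r = 0.241, n = 253
  = 0.241·√251 / √(1 − 0.058081)
  = 0.241·15.842980 / 0.970525
  = 3.818158 / 0.970525 = 3.934

3.934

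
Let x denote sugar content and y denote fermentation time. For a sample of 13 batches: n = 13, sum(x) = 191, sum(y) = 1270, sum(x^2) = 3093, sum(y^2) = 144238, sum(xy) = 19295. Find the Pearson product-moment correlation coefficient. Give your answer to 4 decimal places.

Numerator: nΣxy − (Σx)(Σy) = 13·19295 − (191)(1270) = 8265
Denominator: √[(nΣx²−(Σx)²)(nΣy²−(Σy)²)]
  nΣx²−(Σx)² = 13·3093 − 36481 = 3728;  nΣy²−(Σy)² = 13·144238 − 1612900 = 262194
  √(3728·262194) = √977459232 = 31264.3444
r = 8265 / 31264.3444 = 0.2644

0.2644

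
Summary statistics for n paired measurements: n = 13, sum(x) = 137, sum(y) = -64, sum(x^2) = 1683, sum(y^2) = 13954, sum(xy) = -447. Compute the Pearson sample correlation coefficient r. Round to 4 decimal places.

S_xy = nΣxy − ΣxΣy = 13·(-447) − 137·(-64) = -5811 − (-8768) = 2957
S_xx = nΣx² − (Σx)² = 13·1683 − 137² = 21879 − 18769 = 3110
S_yy = nΣy² − (Σy)² = 13·13954 − (-64)² = 181402 − 4096 = 177306
r = S_xy / √(S_xx·S_yy) = 2957 / √(3110·177306) = 2957 / √551421660 = 2957 / 23482.3691 = 0.1259

0.1259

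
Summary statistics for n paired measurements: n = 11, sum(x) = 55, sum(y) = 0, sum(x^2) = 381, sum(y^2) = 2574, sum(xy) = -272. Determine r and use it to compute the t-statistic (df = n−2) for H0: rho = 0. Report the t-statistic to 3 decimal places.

-1.830

S_xy = nΣxy − ΣxΣy = 11·(-272) − 55·0 = -2992 − 0 = -2992
S_xx = nΣx² − (Σx)² = 11·381 − 55² = 4191 − 3025 = 1166
S_yy = nΣy² − (Σy)² = 11·2574 − 0² = 28314 − 0 = 28314
r = S_xy / √(S_xx·S_yy) = -2992 / √(1166·28314) = -2992 / √33014124 = -2992 / 5745.7919 = -0.5207
t = r·√(n−2)/√(1−r²) = -0.5207·√9 / √(1−0.271128) = -1.562100 / 0.853740 = -1.830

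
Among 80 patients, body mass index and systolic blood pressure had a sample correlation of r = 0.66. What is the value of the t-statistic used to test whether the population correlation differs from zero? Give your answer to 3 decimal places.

1 − r² = 1 − 0.4356 = 0.5644;  √(1−r²) = 0.751266
√(n−2) = √78 = 8.831761
t = r·√(n−2)/√(1−r²) = 0.66 · 8.831761 / 0.751266 = 7.759

7.759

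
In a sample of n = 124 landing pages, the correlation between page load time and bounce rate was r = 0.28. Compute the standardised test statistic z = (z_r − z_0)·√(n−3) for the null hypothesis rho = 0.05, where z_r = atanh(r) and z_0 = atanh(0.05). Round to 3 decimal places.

Fisher z: atanh(0.28) = 0.287682, atanh(0.05) = 0.050042
z = (z_r − z_0)·√(n−3) = (0.287682 − 0.050042)·√121 = 0.237640 · 11.000000 = 2.614

2.614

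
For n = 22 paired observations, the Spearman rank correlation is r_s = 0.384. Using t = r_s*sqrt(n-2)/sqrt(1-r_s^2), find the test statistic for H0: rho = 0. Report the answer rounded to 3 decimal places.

1 − r_s² = 1 − 0.147456 = 0.852544;  √(1−r_s²) = 0.923333
√(n−2) = √20 = 4.472136
t = r_s·√(n−2)/√(1−r_s²) = 0.384 · 4.472136 / 0.923333 = 1.860

1.860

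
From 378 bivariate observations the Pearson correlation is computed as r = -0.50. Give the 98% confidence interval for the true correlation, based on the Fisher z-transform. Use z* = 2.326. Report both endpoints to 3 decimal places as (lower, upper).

z_r = atanh(-0.50) = -0.549306;  SE = 1/√(n−3) = 1/√375 = 0.051640
z-limits: -0.549306 ± 2.326·0.051640 = -0.549306 ± 0.120115 = [-0.669421, -0.429191]
ρ-limits: (tanh -0.669421, tanh -0.429191) = (-0.585, -0.405)

(-0.585, -0.405)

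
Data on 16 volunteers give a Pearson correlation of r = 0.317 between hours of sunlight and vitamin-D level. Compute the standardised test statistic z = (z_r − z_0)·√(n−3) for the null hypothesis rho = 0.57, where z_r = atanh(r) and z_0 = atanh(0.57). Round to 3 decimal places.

z_r = atanh(0.317) = 0.328308,  z_0 = atanh(0.57) = 0.647523
SE = 1/√(n−3) = 1/√13 = 0.277350
z = (z_r − z_0)/SE = (0.328308 − 0.647523) / 0.277350 = -0.319215 / 0.277350 = -1.151

-1.151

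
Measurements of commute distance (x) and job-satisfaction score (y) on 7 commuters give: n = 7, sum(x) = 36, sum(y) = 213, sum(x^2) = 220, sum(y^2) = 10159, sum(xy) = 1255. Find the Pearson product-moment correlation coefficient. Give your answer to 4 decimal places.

0.4457

Numerator: nΣxy − (Σx)(Σy) = 7·1255 − (36)(213) = 1117
Denominator: √[(nΣx²−(Σx)²)(nΣy²−(Σy)²)]
  nΣx²−(Σx)² = 7·220 − 1296 = 244;  nΣy²−(Σy)² = 7·10159 − 45369 = 25744
  √(244·25744) = √6281536 = 2506.2993
r = 1117 / 2506.2993 = 0.4457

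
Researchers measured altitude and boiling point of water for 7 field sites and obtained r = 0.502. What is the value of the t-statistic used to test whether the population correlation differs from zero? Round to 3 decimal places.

1 − r² = 1 − 0.252004 = 0.747996;  √(1−r²) = 0.864868
√(n−2) = √5 = 2.236068
t = r·√(n−2)/√(1−r²) = 0.502 · 2.236068 / 0.864868 = 1.298

1.298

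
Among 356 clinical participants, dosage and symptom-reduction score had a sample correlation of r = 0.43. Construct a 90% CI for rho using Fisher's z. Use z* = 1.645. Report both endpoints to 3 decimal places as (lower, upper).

(0.356, 0.499)

Fisher z: z_r = atanh(r) = ½·ln((1+0.43)/(1−0.43)) = 0.459897
SE(z) = 1/√(n−3) = 1/√353 = 0.053225
90% ⇒ z* = 1.645; margin = 1.645·0.053225 = 0.087555
CI on z-scale: (0.372342, 0.547452)
Back-transform: tanh(0.372342) = 0.356039, tanh(0.547452) = 0.498608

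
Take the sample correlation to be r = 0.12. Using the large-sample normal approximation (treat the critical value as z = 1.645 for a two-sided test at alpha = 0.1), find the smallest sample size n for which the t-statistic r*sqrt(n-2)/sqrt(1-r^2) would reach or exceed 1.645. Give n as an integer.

Need r·√(n−2)/√(1−r²) ≥ 1.645
√(n−2) ≥ 1.645·√(1−0.0144) / 0.12 = 1.645·0.992774 / 0.12 = 13.6093
n−2 ≥ 185.2130  ⇒  n ≥ 187.2130
Smallest integer n = 188

188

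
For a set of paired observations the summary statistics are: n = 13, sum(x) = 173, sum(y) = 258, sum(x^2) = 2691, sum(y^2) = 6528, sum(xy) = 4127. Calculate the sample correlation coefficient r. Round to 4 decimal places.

0.9376

Numerator: nΣxy − (Σx)(Σy) = 13·4127 − (173)(258) = 9017
Denominator: √[(nΣx²−(Σx)²)(nΣy²−(Σy)²)]
  nΣx²−(Σx)² = 13·2691 − 29929 = 5054;  nΣy²−(Σy)² = 13·6528 − 66564 = 18300
  √(5054·18300) = √92488200 = 9617.0786
r = 9017 / 9617.0786 = 0.9376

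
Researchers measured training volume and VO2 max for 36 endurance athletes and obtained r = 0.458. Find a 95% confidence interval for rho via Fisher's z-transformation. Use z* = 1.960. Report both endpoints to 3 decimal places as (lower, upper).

Fisher z: z_r = atanh(r) = ½·ln((1+0.458)/(1−0.458)) = 0.494777
SE(z) = 1/√(n−3) = 1/√33 = 0.174078
95% ⇒ z* = 1.960; margin = 1.960·0.174078 = 0.341193
CI on z-scale: (0.153584, 0.835970)
Back-transform: tanh(0.153584) = 0.152388, tanh(0.835970) = 0.683669

(0.152, 0.684)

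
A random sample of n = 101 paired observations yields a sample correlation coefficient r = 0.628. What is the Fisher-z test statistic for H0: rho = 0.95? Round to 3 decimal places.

z_r = atanh(0.628) = 0.738107,  z_0 = atanh(0.95) = 1.831781
SE = 1/√(n−3) = 1/√98 = 0.101015
z = (z_r − z_0)/SE = (0.738107 − 1.831781) / 0.101015 = -1.093674 / 0.101015 = -10.827

-10.827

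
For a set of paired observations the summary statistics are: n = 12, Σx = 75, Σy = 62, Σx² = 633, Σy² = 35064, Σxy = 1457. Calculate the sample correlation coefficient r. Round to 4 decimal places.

S_xy = nΣxy − ΣxΣy = 12·1457 − 75·62 = 17484 − 4650 = 12834
S_xx = nΣx² − (Σx)² = 12·633 − 75² = 7596 − 5625 = 1971
S_yy = nΣy² − (Σy)² = 12·35064 − 62² = 420768 − 3844 = 416924
r = S_xy / √(S_xx·S_yy) = 12834 / √(1971·416924) = 12834 / √821757204 = 12834 / 28666.3078 = 0.4477

0.4477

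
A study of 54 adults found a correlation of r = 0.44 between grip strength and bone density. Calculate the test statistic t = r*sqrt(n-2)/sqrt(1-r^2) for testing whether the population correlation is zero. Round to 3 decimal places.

3.533

1 − r² = 1 − 0.1936 = 0.8064;  √(1−r²) = 0.897998
√(n−2) = √52 = 7.211103
t = r·√(n−2)/√(1−r²) = 0.44 · 7.211103 / 0.897998 = 3.533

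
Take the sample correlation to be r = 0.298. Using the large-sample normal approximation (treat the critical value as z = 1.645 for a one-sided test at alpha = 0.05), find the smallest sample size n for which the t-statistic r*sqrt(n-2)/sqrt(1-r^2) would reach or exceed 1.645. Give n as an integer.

30

r√(n−2)/√(1−r²) ≥ 1.645  ⇔  n−2 ≥ (1.645)²·(1−r²)/r²
(1−r²)/r² = (1−0.088804)/0.088804 = 10.2608
n ≥ 2 + 2.706025·10.2608 = 2 + 27.7660 = 29.7660
⌈29.7660⌉ = 30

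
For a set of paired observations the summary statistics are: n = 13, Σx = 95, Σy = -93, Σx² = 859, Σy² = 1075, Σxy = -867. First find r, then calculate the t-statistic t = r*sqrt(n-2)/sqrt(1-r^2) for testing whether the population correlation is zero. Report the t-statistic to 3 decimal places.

-3.453

Numerator: nΣxy − (Σx)(Σy) = 13·(-867) − (95)(-93) = -2436
Denominator: √[(nΣx²−(Σx)²)(nΣy²−(Σy)²)]
  nΣx²−(Σx)² = 13·859 − 9025 = 2142;  nΣy²−(Σy)² = 13·1075 − 8649 = 5326
  √(2142·5326) = √11408292 = 3377.6163
r = -2436 / 3377.6163 = -0.7212
t = r·√(n−2)/√(1−r²) = -0.7212·√11 / √(1−0.520129) = -2.391950 / 0.692727 = -3.453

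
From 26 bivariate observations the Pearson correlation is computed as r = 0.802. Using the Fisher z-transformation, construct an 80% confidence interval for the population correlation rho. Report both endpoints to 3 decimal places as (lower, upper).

(0.684, 0.879)

Fisher z: z_r = atanh(r) = ½·ln((1+0.802)/(1−0.802)) = 1.104193
SE(z) = 1/√(n−3) = 1/√23 = 0.208514
80% ⇒ z* = 1.282; margin = 1.282·0.208514 = 0.267315
CI on z-scale: (0.836878, 1.371508)
Back-transform: tanh(0.836878) = 0.684152, tanh(1.371508) = 0.879035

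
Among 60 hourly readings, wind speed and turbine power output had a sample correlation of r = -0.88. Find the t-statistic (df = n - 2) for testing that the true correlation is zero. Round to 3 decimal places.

1 − r² = 1 − 0.7744 = 0.2256;  √(1−r²) = 0.474974
√(n−2) = √58 = 7.615773
t = r·√(n−2)/√(1−r²) = -0.88 · 7.615773 / 0.474974 = -14.110

-14.110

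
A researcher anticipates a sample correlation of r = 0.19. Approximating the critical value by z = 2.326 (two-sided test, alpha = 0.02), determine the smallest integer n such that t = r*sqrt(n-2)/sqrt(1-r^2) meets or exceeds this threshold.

147

Need r·√(n−2)/√(1−r²) ≥ 2.326
√(n−2) ≥ 2.326·√(1−0.0361) / 0.19 = 2.326·0.981784 / 0.19 = 12.0191
n−2 ≥ 144.4588  ⇒  n ≥ 146.4588
Smallest integer n = 147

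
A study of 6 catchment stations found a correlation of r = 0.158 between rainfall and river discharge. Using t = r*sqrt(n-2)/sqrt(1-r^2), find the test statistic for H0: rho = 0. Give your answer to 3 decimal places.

t = r·√(n−2) / √(1−r²) with r = 0.158, n = 6
  = 0.158·√4 / √(1 − 0.024964)
  = 0.158·2.000000 / 0.987439
  = 0.316000 / 0.987439 = 0.320

0.320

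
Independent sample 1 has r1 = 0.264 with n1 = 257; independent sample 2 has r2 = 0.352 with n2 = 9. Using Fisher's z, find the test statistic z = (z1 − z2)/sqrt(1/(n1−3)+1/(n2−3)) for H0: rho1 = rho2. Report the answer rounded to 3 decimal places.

Fisher z-transforms: z1 = atanh(0.264) = 0.270403, z2 = atanh(0.352) = 0.367725; difference d = -0.097322
Var(d) = 1/254 + 1/6 = 0.0039370 + 0.1666667 = 0.1706037
z = d/√Var(d) = -0.097322 / √0.1706037 = -0.097322 / 0.413042 = -0.236

-0.236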